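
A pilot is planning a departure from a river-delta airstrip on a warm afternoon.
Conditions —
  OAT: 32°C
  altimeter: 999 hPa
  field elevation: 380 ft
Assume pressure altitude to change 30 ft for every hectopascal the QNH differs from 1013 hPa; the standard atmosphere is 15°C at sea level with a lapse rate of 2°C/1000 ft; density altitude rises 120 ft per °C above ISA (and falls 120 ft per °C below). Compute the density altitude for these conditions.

3032 ft

Pressure altitude = 380 + (1013 − 999) × 30 = 380 + (+420) = 800 ft.
ISA temperature at 800 ft = 15 − 2 × (800/1000) = 13.4°C.
ISA deviation = 32 − 13.4 = +18.6°C.
Density altitude = 800 + 120 × (18.6) = 3032 ft.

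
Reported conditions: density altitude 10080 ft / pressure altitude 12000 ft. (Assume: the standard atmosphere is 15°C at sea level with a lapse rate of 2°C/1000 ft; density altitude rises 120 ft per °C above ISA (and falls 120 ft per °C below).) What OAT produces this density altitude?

-25°C

Density altitude − pressure altitude = 10080 − 12000 = -1920 ft.
At 120 ft/°C that is an ISA deviation of -1920/120 = -16°C.
ISA temperature at 12000 ft = 15 − 2 × (12000/1000) = -9°C.
OAT = ISA + deviation = -9 + (-16) = -25°C.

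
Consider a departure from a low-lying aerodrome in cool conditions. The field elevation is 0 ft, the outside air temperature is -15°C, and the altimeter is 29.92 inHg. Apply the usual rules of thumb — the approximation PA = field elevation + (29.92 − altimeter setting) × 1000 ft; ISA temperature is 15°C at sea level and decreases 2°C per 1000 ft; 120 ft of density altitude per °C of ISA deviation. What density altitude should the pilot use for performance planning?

Pressure altitude = 0 + (29.92 − 29.92) × 1000 = 0 + (0) = 0 ft.
ISA temperature at 0 ft = 15 − 2 × (0/1000) = 15°C.
ISA deviation = -15 − 15 = -30°C.
Density altitude = 0 + 120 × (-30) = -3600 ft.

-3600 ft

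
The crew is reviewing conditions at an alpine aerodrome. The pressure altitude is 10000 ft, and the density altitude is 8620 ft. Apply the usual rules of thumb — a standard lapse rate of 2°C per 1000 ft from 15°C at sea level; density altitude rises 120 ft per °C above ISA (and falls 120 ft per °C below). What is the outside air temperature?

-16.5°C

Density altitude − pressure altitude = 8620 − 10000 = -1380 ft.
At 120 ft/°C that is an ISA deviation of -1380/120 = -11.5°C.
ISA temperature at 10000 ft = 15 − 2 × (10000/1000) = -5°C.
OAT = ISA + deviation = -5 + (-11.5) = -16.5°C.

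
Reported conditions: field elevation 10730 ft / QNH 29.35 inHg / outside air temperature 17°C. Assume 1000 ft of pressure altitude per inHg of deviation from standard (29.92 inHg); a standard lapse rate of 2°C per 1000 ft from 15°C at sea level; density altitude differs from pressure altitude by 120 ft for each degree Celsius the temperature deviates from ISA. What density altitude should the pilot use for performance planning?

Pressure altitude = 10730 + (29.92 − 29.35) × 1000 = 10730 + (+570) = 11300 ft.
ISA temperature at 11300 ft = 15 − 2 × (11300/1000) = -7.6°C.
ISA deviation = 17 − (-7.6) = +24.6°C.
Density altitude = 11300 + 120 × (24.6) = 14252 ft.

14252 ft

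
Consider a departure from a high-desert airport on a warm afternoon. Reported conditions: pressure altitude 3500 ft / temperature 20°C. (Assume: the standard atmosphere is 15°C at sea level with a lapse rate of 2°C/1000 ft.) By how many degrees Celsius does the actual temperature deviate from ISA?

ISA+12°C

ISA temperature at 3500 ft = 15 − 2 × (3500/1000) = 8°C.
Deviation = OAT − ISA = 20 − 8 = +12°C.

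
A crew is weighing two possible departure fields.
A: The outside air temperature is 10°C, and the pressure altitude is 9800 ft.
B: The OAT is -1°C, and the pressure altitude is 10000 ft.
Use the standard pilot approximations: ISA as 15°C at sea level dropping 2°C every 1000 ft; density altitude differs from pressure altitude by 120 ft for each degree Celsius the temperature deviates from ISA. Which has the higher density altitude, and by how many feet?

A: ISA temp = -4.6°C, deviation +14.6°C, DA = 9800 + 120 × 14.6 = 11552 ft.
B: ISA temp = -5°C, deviation +4°C, DA = 10000 + 120 × 4 = 10480 ft.
A is higher by 11552 − 10480 = 1072 ft.

A by 1072 ft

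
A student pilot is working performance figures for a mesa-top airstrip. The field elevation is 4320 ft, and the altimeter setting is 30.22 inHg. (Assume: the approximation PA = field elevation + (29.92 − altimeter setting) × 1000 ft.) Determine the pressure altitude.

4020 ft

Pressure correction = (29.92 − 30.22) × 1000 = -300 ft.
Pressure altitude = 4320 + (-300) = 4020 ft.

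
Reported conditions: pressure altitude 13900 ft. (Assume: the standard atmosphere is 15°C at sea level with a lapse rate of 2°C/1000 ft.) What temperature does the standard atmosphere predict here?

-12.8°C

ISA temperature = 15 − 2 × (13900/1000) = 15 − 27.8 = -12.8°C.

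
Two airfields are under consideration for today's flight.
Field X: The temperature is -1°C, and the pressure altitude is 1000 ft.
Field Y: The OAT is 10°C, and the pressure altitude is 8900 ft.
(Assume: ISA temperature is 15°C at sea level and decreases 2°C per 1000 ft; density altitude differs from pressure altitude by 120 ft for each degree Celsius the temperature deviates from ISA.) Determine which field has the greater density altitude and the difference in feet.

Field X: ISA temp = 13°C, deviation -14°C, DA = 1000 + 120 × (-14) = -680 ft.
Field Y: ISA temp = -2.8°C, deviation +12.8°C, DA = 8900 + 120 × 12.8 = 10436 ft.
Field Y is higher by 10436 − (-680) = 11116 ft.

Field Y by 11116 ft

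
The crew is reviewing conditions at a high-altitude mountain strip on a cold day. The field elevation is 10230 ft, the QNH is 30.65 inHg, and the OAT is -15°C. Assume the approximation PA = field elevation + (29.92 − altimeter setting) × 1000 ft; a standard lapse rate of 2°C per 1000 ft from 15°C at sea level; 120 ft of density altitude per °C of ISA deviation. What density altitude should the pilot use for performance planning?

8180 ft

Pressure altitude = 10230 + (29.92 − 30.65) × 1000 = 10230 + (-730) = 9500 ft.
ISA temperature at 9500 ft = 15 − 2 × (9500/1000) = -4°C.
ISA deviation = -15 − (-4) = -11°C.
Density altitude = 9500 + 120 × (-11) = 8180 ft.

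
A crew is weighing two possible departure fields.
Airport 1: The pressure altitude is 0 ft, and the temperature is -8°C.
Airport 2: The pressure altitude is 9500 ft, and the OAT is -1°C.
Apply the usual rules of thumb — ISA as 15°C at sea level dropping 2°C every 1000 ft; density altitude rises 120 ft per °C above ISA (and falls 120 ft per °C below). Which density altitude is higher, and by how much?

Airport 1: ISA temp = 15°C, deviation -23°C, DA = 0 + 120 × (-23) = -2760 ft.
Airport 2: ISA temp = -4°C, deviation +3°C, DA = 9500 + 120 × 3 = 9860 ft.
Airport 2 is higher by 9860 − (-2760) = 12620 ft.

Airport 2 by 12620 ft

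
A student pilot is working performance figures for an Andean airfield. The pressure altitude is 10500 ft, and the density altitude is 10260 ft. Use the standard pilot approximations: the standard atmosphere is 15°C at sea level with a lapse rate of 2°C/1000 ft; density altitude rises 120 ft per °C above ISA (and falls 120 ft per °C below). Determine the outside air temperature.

Density altitude − pressure altitude = 10260 − 10500 = -240 ft.
At 120 ft/°C that is an ISA deviation of -240/120 = -2°C.
ISA temperature at 10500 ft = 15 − 2 × (10500/1000) = -6°C.
OAT = ISA + deviation = -6 + (-2) = -8°C.

-8°C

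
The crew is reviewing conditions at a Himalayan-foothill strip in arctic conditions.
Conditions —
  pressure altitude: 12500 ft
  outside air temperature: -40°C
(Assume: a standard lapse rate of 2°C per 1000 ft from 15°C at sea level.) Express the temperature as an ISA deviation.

ISA-30°C

ISA temperature at 12500 ft = 15 − 2 × (12500/1000) = -10°C.
Deviation = OAT − ISA = -40 − (-10) = -30°C.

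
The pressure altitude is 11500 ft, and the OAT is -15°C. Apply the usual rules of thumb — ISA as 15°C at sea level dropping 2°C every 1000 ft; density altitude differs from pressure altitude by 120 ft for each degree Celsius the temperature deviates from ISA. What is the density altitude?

10660 ft

ISA temperature at 11500 ft = 15 − 2 × (11500/1000) = -8°C.
ISA deviation = -15 − (-8) = -7°C.
Density altitude = 11500 + 120 × (-7) = 11500 + (-840) = 10660 ft.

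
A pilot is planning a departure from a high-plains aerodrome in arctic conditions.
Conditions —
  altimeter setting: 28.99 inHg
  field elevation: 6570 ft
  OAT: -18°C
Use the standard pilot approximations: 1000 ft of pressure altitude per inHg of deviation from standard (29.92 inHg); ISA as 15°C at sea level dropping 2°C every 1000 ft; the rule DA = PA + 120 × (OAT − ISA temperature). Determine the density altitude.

5340 ft

Pressure altitude = 6570 + (29.92 − 28.99) × 1000 = 6570 + (+930) = 7500 ft.
ISA temperature at 7500 ft = 15 − 2 × (7500/1000) = 0°C.
ISA deviation = -18 − 0 = -18°C.
Density altitude = 7500 + 120 × (-18) = 5340 ft.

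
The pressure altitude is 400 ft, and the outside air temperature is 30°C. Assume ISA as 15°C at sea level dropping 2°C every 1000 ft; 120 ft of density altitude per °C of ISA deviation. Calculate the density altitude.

ISA temperature at 400 ft = 15 − 2 × (400/1000) = 14.2°C.
ISA deviation = 30 − 14.2 = +15.8°C.
Density altitude = 400 + 120 × (15.8) = 400 + (+1896) = 2296 ft.

2296 ft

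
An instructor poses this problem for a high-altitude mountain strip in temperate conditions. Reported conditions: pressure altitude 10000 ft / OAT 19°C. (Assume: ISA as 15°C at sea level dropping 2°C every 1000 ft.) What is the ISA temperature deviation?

ISA temperature at 10000 ft = 15 − 2 × (10000/1000) = -5°C.
Deviation = OAT − ISA = 19 − (-5) = +24°C.

ISA+24°C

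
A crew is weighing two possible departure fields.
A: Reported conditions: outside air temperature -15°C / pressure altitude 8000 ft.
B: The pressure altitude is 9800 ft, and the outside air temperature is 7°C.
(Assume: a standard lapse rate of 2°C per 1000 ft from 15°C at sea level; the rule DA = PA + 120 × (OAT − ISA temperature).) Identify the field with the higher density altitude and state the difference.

B by 4872 ft

A: ISA temp = -1°C, deviation -14°C, DA = 8000 + 120 × (-14) = 6320 ft.
B: ISA temp = -4.6°C, deviation +11.6°C, DA = 9800 + 120 × 11.6 = 11192 ft.
B is higher by 11192 − 6320 = 4872 ft.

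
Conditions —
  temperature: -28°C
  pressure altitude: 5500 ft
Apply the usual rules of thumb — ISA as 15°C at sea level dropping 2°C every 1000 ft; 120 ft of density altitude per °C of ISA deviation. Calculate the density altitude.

1660 ft

ISA temperature at 5500 ft = 15 − 2 × (5500/1000) = 4°C.
ISA deviation = -28 − 4 = -32°C.
Density altitude = 5500 + 120 × (-32) = 5500 + (-3840) = 1660 ft.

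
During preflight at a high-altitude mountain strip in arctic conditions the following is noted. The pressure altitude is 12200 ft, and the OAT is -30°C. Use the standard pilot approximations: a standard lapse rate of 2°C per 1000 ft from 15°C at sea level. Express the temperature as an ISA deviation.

ISA temperature at 12200 ft = 15 − 2 × (12200/1000) = -9.4°C.
Deviation = OAT − ISA = -30 − (-9.4) = -20.6°C.

ISA-20.6°C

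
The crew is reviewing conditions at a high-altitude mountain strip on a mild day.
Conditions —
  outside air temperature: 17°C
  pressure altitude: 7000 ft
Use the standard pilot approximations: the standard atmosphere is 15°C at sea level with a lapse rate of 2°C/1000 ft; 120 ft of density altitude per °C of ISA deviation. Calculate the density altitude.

8920 ft

ISA temperature at 7000 ft = 15 − 2 × (7000/1000) = 1°C.
ISA deviation = 17 − 1 = +16°C.
Density altitude = 7000 + 120 × (16) = 7000 + (+1920) = 8920 ft.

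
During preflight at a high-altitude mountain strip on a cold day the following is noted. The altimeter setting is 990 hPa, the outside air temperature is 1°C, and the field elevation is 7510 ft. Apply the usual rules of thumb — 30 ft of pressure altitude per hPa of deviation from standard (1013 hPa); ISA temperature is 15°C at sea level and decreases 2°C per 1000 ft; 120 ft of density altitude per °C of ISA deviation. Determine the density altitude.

Pressure altitude = 7510 + (1013 − 990) × 30 = 7510 + (+690) = 8200 ft.
ISA temperature at 8200 ft = 15 − 2 × (8200/1000) = -1.4°C.
ISA deviation = 1 − (-1.4) = +2.4°C.
Density altitude = 8200 + 120 × (2.4) = 8488 ft.

8488 ft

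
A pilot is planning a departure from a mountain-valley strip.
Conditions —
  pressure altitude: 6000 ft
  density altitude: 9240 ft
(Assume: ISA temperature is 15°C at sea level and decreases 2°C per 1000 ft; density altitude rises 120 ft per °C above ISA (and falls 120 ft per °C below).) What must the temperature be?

30°C

Density altitude − pressure altitude = 9240 − 6000 = +3240 ft.
At 120 ft/°C that is an ISA deviation of 3240/120 = +27°C.
ISA temperature at 6000 ft = 15 − 2 × (6000/1000) = 3°C.
OAT = ISA + deviation = 3 + (+27) = 30°C.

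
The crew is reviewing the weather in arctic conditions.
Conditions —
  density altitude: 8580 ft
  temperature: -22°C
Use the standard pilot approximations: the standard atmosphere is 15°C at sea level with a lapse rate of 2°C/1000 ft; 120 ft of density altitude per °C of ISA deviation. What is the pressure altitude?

DA = PA + 120 × (OAT − (15 − 2·PA/1000)) = PA + 120·OAT − 1800 + 0.24·PA = 1.24·PA + 120·OAT − 1800.
So 1.24·PA = 8580 − 120 × (-22) + 1800 = 13020.
PA = 13020 / 1.24 = 10500 ft.

10500 ft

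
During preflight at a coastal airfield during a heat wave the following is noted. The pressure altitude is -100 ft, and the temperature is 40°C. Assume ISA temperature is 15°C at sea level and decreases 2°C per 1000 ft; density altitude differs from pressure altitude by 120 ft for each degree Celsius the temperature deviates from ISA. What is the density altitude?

2876 ft

ISA temperature at -100 ft = 15 − 2 × (-100/1000) = 15.2°C.
ISA deviation = 40 − 15.2 = +24.8°C.
Density altitude = -100 + 120 × (24.8) = -100 + (+2976) = 2876 ft.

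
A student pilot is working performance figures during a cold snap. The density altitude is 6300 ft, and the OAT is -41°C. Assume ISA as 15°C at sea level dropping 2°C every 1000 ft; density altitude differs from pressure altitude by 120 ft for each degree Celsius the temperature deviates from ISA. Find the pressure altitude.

DA = PA + 120 × (OAT − (15 − 2·PA/1000)) = PA + 120·OAT − 1800 + 0.24·PA = 1.24·PA + 120·OAT − 1800.
So 1.24·PA = 6300 − 120 × (-41) + 1800 = 13020.
PA = 13020 / 1.24 = 10500 ft.

10500 ft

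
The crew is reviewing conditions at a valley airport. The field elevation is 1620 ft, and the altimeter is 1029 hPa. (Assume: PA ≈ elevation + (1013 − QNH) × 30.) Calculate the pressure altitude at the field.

Pressure correction = (1013 − 1029) × 30 = -480 ft.
Pressure altitude = 1620 + (-480) = 1140 ft.

1140 ft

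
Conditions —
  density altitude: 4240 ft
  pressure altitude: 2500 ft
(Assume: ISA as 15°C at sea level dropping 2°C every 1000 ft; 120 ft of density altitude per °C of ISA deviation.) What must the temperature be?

24.5°C

Density altitude − pressure altitude = 4240 − 2500 = +1740 ft.
At 120 ft/°C that is an ISA deviation of 1740/120 = +14.5°C.
ISA temperature at 2500 ft = 15 − 2 × (2500/1000) = 10°C.
OAT = ISA + deviation = 10 + (+14.5) = 24.5°C.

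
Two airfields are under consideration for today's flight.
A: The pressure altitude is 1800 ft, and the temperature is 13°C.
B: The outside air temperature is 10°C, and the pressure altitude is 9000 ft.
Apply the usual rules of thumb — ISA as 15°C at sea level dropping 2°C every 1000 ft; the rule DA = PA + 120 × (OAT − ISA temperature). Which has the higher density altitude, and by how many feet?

A: ISA temp = 11.4°C, deviation +1.6°C, DA = 1800 + 120 × 1.6 = 1992 ft.
B: ISA temp = -3°C, deviation +13°C, DA = 9000 + 120 × 13 = 10560 ft.
B is higher by 10560 − 1992 = 8568 ft.

B by 8568 ft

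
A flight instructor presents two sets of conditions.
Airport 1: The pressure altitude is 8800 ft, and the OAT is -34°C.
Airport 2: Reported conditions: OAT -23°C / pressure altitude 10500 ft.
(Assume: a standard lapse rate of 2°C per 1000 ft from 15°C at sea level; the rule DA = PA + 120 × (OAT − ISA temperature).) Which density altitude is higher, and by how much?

Airport 2 by 3428 ft

Airport 1: ISA temp = -2.6°C, deviation -31.4°C, DA = 8800 + 120 × (-31.4) = 5032 ft.
Airport 2: ISA temp = -6°C, deviation -17°C, DA = 10500 + 120 × (-17) = 8460 ft.
Airport 2 is higher by 8460 − 5032 = 3428 ft.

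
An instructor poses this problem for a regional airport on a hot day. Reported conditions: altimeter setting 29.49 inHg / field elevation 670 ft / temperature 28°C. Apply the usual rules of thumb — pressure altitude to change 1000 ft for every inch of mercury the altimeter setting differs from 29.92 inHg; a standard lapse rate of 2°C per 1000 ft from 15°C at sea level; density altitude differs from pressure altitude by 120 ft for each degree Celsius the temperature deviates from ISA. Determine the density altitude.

Pressure altitude = 670 + (29.92 − 29.49) × 1000 = 670 + (+430) = 1100 ft.
ISA temperature at 1100 ft = 15 − 2 × (1100/1000) = 12.8°C.
ISA deviation = 28 − 12.8 = +15.2°C.
Density altitude = 1100 + 120 × (15.2) = 2924 ft.

2924 ft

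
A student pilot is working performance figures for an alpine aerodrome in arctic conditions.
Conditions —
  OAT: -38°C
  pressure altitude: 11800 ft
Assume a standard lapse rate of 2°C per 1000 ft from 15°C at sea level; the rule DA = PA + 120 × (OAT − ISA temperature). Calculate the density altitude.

ISA temperature at 11800 ft = 15 − 2 × (11800/1000) = -8.6°C.
ISA deviation = -38 − (-8.6) = -29.4°C.
Density altitude = 11800 + 120 × (-29.4) = 11800 + (-3528) = 8272 ft.

8272 ft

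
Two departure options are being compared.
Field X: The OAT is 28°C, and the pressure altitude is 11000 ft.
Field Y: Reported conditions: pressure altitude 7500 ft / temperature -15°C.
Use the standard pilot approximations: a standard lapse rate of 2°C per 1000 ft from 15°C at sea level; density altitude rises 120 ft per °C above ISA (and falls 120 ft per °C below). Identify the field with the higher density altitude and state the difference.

Field X by 9500 ft

Field X: ISA temp = -7°C, deviation +35°C, DA = 11000 + 120 × 35 = 15200 ft.
Field Y: ISA temp = 0°C, deviation -15°C, DA = 7500 + 120 × (-15) = 5700 ft.
Field X is higher by 15200 − 5700 = 9500 ft.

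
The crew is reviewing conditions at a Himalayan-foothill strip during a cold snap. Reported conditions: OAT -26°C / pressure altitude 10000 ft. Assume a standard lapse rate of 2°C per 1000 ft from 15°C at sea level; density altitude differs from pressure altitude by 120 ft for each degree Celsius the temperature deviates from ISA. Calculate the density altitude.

7480 ft

ISA temperature at 10000 ft = 15 − 2 × (10000/1000) = -5°C.
ISA deviation = -26 − (-5) = -21°C.
Density altitude = 10000 + 120 × (-21) = 10000 + (-2520) = 7480 ft.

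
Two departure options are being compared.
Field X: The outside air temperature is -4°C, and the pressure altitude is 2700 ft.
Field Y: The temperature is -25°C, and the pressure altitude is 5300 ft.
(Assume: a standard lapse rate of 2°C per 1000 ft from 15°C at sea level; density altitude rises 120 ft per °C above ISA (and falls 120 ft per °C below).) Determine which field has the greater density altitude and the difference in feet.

Field Y by 704 ft

Field X: ISA temp = 9.6°C, deviation -13.6°C, DA = 2700 + 120 × (-13.6) = 1068 ft.
Field Y: ISA temp = 4.4°C, deviation -29.4°C, DA = 5300 + 120 × (-29.4) = 1772 ft.
Field Y is higher by 1772 − 1068 = 704 ft.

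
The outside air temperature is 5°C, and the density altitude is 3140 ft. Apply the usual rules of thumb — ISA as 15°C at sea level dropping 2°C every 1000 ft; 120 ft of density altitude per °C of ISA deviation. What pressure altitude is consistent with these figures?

DA = PA + 120 × (OAT − (15 − 2·PA/1000)) = PA + 120·OAT − 1800 + 0.24·PA = 1.24·PA + 120·OAT − 1800.
So 1.24·PA = 3140 − 120 × 5 + 1800 = 4340.
PA = 4340 / 1.24 = 3500 ft.

3500 ft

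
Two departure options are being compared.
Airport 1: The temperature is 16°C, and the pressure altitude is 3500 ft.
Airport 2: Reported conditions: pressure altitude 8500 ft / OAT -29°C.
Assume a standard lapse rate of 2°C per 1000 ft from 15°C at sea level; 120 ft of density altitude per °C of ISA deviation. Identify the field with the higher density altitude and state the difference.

Airport 2 by 800 ft

Airport 1: ISA temp = 8°C, deviation +8°C, DA = 3500 + 120 × 8 = 4460 ft.
Airport 2: ISA temp = -2°C, deviation -27°C, DA = 8500 + 120 × (-27) = 5260 ft.
Airport 2 is higher by 5260 − 4460 = 800 ft.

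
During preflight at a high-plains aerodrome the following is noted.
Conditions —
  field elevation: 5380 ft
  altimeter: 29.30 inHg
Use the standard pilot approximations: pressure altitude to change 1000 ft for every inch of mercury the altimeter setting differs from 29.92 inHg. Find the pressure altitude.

Pressure correction = (29.92 − 29.30) × 1000 = +620 ft.
Pressure altitude = 5380 + (+620) = 6000 ft.

6000 ft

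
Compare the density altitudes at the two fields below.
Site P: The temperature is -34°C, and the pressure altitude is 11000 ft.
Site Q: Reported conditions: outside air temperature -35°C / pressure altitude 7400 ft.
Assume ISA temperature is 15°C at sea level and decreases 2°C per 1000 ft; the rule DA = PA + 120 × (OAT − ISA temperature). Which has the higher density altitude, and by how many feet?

Site P by 4584 ft

Site P: ISA temp = -7°C, deviation -27°C, DA = 11000 + 120 × (-27) = 7760 ft.
Site Q: ISA temp = 0.2°C, deviation -35.2°C, DA = 7400 + 120 × (-35.2) = 3176 ft.
Site P is higher by 7760 − 3176 = 4584 ft.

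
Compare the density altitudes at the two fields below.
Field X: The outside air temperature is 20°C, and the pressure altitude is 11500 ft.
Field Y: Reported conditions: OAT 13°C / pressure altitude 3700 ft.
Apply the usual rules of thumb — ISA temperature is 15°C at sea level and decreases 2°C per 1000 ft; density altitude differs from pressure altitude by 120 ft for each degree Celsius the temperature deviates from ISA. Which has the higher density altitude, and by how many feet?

Field X by 10512 ft

Field X: ISA temp = -8°C, deviation +28°C, DA = 11500 + 120 × 28 = 14860 ft.
Field Y: ISA temp = 7.6°C, deviation +5.4°C, DA = 3700 + 120 × 5.4 = 4348 ft.
Field X is higher by 14860 − 4348 = 10512 ft.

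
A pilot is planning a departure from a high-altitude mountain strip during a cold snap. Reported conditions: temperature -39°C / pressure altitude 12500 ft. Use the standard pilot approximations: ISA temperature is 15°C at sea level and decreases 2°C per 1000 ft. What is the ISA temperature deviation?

ISA-29°C

ISA temperature at 12500 ft = 15 − 2 × (12500/1000) = -10°C.
Deviation = OAT − ISA = -39 − (-10) = -29°C.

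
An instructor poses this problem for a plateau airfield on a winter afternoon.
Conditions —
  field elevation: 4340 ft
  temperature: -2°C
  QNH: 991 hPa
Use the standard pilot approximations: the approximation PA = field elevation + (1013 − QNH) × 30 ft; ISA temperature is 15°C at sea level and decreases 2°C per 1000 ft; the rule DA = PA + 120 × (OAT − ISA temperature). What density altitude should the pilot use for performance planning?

4160 ft

Pressure altitude = 4340 + (1013 − 991) × 30 = 4340 + (+660) = 5000 ft.
ISA temperature at 5000 ft = 15 − 2 × (5000/1000) = 5°C.
ISA deviation = -2 − 5 = -7°C.
Density altitude = 5000 + 120 × (-7) = 4160 ft.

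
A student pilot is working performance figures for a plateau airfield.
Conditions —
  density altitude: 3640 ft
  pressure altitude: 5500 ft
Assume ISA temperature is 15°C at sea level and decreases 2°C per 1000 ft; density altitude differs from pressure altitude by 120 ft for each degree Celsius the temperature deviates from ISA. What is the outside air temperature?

Density altitude − pressure altitude = 3640 − 5500 = -1860 ft.
At 120 ft/°C that is an ISA deviation of -1860/120 = -15.5°C.
ISA temperature at 5500 ft = 15 − 2 × (5500/1000) = 4°C.
OAT = ISA + deviation = 4 + (-15.5) = -11.5°C.

-11.5°C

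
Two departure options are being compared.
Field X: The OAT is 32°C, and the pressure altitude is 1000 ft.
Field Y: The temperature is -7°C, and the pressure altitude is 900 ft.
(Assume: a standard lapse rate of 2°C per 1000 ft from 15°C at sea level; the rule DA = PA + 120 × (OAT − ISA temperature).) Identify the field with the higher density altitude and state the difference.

Field X: ISA temp = 13°C, deviation +19°C, DA = 1000 + 120 × 19 = 3280 ft.
Field Y: ISA temp = 13.2°C, deviation -20.2°C, DA = 900 + 120 × (-20.2) = -1524 ft.
Field X is higher by 3280 − (-1524) = 4804 ft.

Field X by 4804 ft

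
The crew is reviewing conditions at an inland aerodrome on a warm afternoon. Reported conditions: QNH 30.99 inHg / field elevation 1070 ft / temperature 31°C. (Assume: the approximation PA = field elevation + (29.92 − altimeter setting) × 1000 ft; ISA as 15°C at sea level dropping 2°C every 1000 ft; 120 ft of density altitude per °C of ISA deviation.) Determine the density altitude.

1920 ft

Pressure altitude = 1070 + (29.92 − 30.99) × 1000 = 1070 + (-1070) = 0 ft.
ISA temperature at 0 ft = 15 − 2 × (0/1000) = 15°C.
ISA deviation = 31 − 15 = +16°C.
Density altitude = 0 + 120 × (16) = 1920 ft.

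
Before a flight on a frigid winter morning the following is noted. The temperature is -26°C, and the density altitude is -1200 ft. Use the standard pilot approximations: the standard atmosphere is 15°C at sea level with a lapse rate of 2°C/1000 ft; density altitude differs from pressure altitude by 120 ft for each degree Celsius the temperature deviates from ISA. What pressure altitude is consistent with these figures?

3000 ft

DA = PA + 120 × (OAT − (15 − 2·PA/1000)) = PA + 120·OAT − 1800 + 0.24·PA = 1.24·PA + 120·OAT − 1800.
So 1.24·PA = -1200 − 120 × (-26) + 1800 = 3720.
PA = 3720 / 1.24 = 3000 ft.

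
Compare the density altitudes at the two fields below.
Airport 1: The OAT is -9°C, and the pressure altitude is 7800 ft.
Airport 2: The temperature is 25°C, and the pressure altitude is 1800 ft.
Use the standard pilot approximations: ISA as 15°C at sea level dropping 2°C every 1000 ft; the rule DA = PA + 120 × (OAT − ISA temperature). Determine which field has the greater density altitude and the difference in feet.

Airport 1: ISA temp = -0.6°C, deviation -8.4°C, DA = 7800 + 120 × (-8.4) = 6792 ft.
Airport 2: ISA temp = 11.4°C, deviation +13.6°C, DA = 1800 + 120 × 13.6 = 3432 ft.
Airport 1 is higher by 6792 − 3432 = 3360 ft.

Airport 1 by 3360 ft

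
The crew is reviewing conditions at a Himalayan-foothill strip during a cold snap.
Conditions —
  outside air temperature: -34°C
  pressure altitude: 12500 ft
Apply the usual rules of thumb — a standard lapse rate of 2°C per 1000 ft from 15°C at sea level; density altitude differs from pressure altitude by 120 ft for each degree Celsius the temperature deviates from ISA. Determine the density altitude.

9620 ft

ISA temperature at 12500 ft = 15 − 2 × (12500/1000) = -10°C.
ISA deviation = -34 − (-10) = -24°C.
Density altitude = 12500 + 120 × (-24) = 12500 + (-2880) = 9620 ft.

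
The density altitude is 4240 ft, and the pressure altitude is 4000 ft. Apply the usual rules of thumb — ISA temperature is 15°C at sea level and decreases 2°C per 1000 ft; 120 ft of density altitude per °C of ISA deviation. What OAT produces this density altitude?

Density altitude − pressure altitude = 4240 − 4000 = +240 ft.
At 120 ft/°C that is an ISA deviation of 240/120 = +2°C.
ISA temperature at 4000 ft = 15 − 2 × (4000/1000) = 7°C.
OAT = ISA + deviation = 7 + (+2) = 9°C.

9°C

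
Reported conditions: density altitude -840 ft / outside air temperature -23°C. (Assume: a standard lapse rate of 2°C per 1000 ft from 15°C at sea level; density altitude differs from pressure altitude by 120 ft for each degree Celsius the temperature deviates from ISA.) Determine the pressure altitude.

DA = PA + 120 × (OAT − (15 − 2·PA/1000)) = PA + 120·OAT − 1800 + 0.24·PA = 1.24·PA + 120·OAT − 1800.
So 1.24·PA = -840 − 120 × (-23) + 1800 = 3720.
PA = 3720 / 1.24 = 3000 ft.

3000 ft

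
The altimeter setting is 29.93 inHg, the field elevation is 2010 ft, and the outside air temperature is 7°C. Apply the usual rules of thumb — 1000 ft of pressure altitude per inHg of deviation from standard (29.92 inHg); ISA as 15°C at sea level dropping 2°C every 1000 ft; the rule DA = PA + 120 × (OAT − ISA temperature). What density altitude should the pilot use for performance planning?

Pressure altitude = 2010 + (29.92 − 29.93) × 1000 = 2010 + (-10) = 2000 ft.
ISA temperature at 2000 ft = 15 − 2 × (2000/1000) = 11°C.
ISA deviation = 7 − 11 = -4°C.
Density altitude = 2000 + 120 × (-4) = 1520 ft.

1520 ft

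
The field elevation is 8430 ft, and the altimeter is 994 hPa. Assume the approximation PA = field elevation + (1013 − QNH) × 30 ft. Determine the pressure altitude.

9000 ft

Pressure correction = (1013 − 994) × 30 = +570 ft.
Pressure altitude = 8430 + (+570) = 9000 ft.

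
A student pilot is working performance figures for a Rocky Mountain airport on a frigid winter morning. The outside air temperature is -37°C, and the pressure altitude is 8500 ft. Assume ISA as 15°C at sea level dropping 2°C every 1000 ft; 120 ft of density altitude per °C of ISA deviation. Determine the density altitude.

ISA temperature at 8500 ft = 15 − 2 × (8500/1000) = -2°C.
ISA deviation = -37 − (-2) = -35°C.
Density altitude = 8500 + 120 × (-35) = 8500 + (-4200) = 4300 ft.

4300 ft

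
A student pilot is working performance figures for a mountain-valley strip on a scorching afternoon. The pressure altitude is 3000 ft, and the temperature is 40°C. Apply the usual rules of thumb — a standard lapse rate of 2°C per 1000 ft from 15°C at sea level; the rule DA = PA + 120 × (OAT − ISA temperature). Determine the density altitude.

6720 ft

ISA temperature at 3000 ft = 15 − 2 × (3000/1000) = 9°C.
ISA deviation = 40 − 9 = +31°C.
Density altitude = 3000 + 120 × (31) = 3000 + (+3720) = 6720 ft.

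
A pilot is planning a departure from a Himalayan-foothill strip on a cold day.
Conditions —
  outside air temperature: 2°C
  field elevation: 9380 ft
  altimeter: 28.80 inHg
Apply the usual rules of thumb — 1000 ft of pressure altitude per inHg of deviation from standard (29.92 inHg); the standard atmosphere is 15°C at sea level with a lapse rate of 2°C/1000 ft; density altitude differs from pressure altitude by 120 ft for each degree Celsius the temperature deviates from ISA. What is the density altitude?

Pressure altitude = 9380 + (29.92 − 28.80) × 1000 = 9380 + (+1120) = 10500 ft.
ISA temperature at 10500 ft = 15 − 2 × (10500/1000) = -6°C.
ISA deviation = 2 − (-6) = +8°C.
Density altitude = 10500 + 120 × (8) = 11460 ft.

11460 ft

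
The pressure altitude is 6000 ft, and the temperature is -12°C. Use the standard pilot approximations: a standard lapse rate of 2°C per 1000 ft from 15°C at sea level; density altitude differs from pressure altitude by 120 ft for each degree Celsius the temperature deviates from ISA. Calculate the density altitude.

4200 ft

ISA temperature at 6000 ft = 15 − 2 × (6000/1000) = 3°C.
ISA deviation = -12 − 3 = -15°C.
Density altitude = 6000 + 120 × (-15) = 6000 + (-1800) = 4200 ft.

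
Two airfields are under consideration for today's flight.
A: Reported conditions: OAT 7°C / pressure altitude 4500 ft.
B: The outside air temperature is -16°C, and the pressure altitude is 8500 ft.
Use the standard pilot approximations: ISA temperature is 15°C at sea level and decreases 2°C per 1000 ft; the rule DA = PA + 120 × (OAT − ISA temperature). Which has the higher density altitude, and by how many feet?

A: ISA temp = 6°C, deviation +1°C, DA = 4500 + 120 × 1 = 4620 ft.
B: ISA temp = -2°C, deviation -14°C, DA = 8500 + 120 × (-14) = 6820 ft.
B is higher by 6820 − 4620 = 2200 ft.

B by 2200 ft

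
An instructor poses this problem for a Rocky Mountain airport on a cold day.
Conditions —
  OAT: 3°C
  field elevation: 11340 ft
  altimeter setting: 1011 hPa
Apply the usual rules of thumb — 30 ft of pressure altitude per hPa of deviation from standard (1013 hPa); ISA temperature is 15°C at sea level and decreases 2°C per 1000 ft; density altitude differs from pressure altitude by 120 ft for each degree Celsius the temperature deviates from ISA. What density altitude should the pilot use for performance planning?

Pressure altitude = 11340 + (1013 − 1011) × 30 = 11340 + (+60) = 11400 ft.
ISA temperature at 11400 ft = 15 − 2 × (11400/1000) = -7.8°C.
ISA deviation = 3 − (-7.8) = +10.8°C.
Density altitude = 11400 + 120 × (10.8) = 12696 ft.

12696 ft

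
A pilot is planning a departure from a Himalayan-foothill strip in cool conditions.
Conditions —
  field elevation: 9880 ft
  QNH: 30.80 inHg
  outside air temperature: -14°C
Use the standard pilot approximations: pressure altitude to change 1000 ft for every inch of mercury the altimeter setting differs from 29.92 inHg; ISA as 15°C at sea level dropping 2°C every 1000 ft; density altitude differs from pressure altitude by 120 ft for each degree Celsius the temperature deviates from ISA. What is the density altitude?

7680 ft

Pressure altitude = 9880 + (29.92 − 30.80) × 1000 = 9880 + (-880) = 9000 ft.
ISA temperature at 9000 ft = 15 − 2 × (9000/1000) = -3°C.
ISA deviation = -14 − (-3) = -11°C.
Density altitude = 9000 + 120 × (-11) = 7680 ft.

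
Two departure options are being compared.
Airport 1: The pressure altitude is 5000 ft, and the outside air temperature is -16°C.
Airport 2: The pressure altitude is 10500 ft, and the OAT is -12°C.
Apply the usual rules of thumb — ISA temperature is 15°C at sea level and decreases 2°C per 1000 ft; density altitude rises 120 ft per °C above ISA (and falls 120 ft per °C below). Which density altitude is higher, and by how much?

Airport 1: ISA temp = 5°C, deviation -21°C, DA = 5000 + 120 × (-21) = 2480 ft.
Airport 2: ISA temp = -6°C, deviation -6°C, DA = 10500 + 120 × (-6) = 9780 ft.
Airport 2 is higher by 9780 − 2480 = 7300 ft.

Airport 2 by 7300 ft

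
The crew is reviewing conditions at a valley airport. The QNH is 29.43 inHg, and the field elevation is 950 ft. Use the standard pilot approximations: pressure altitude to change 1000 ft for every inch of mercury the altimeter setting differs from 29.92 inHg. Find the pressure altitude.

Pressure correction = (29.92 − 29.43) × 1000 = +490 ft.
Pressure altitude = 950 + (+490) = 1440 ft.

1440 ft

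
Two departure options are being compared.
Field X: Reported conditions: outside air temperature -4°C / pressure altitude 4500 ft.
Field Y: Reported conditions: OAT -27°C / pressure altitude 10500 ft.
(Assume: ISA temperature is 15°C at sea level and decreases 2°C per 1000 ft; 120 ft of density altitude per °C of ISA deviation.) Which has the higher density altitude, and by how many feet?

Field Y by 4680 ft

Field X: ISA temp = 6°C, deviation -10°C, DA = 4500 + 120 × (-10) = 3300 ft.
Field Y: ISA temp = -6°C, deviation -21°C, DA = 10500 + 120 × (-21) = 7980 ft.
Field Y is higher by 7980 − 3300 = 4680 ft.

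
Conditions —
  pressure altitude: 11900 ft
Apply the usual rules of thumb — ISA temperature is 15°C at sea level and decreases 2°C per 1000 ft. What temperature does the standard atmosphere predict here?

ISA temperature = 15 − 2 × (11900/1000) = 15 − 23.8 = -8.8°C.

-8.8°C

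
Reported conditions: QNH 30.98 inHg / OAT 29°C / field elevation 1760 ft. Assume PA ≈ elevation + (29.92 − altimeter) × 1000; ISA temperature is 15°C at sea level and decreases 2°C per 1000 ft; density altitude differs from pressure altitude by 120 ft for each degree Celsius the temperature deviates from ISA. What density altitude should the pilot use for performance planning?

2548 ft

Pressure altitude = 1760 + (29.92 − 30.98) × 1000 = 1760 + (-1060) = 700 ft.
ISA temperature at 700 ft = 15 − 2 × (700/1000) = 13.6°C.
ISA deviation = 29 − 13.6 = +15.4°C.
Density altitude = 700 + 120 × (15.4) = 2548 ft.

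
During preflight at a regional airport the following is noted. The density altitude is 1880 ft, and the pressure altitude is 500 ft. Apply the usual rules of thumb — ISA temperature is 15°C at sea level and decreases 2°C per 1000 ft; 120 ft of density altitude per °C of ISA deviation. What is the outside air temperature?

25.5°C

Density altitude − pressure altitude = 1880 − 500 = +1380 ft.
At 120 ft/°C that is an ISA deviation of 1380/120 = +11.5°C.
ISA temperature at 500 ft = 15 − 2 × (500/1000) = 14°C.
OAT = ISA + deviation = 14 + (+11.5) = 25.5°C.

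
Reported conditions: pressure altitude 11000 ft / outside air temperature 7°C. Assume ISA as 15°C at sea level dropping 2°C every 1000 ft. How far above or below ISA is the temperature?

ISA temperature at 11000 ft = 15 − 2 × (11000/1000) = -7°C.
Deviation = OAT − ISA = 7 − (-7) = +14°C.

ISA+14°C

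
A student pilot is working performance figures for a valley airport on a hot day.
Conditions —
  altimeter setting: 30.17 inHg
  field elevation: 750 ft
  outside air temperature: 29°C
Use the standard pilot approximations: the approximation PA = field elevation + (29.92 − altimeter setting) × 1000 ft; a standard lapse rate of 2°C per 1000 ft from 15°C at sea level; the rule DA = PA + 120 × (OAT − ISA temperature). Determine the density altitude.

2300 ft

Pressure altitude = 750 + (29.92 − 30.17) × 1000 = 750 + (-250) = 500 ft.
ISA temperature at 500 ft = 15 − 2 × (500/1000) = 14°C.
ISA deviation = 29 − 14 = +15°C.
Density altitude = 500 + 120 × (15) = 2300 ft.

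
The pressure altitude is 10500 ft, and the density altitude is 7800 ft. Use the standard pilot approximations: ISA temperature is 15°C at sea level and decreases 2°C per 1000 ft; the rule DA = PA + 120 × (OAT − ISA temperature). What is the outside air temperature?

Density altitude − pressure altitude = 7800 − 10500 = -2700 ft.
At 120 ft/°C that is an ISA deviation of -2700/120 = -22.5°C.
ISA temperature at 10500 ft = 15 − 2 × (10500/1000) = -6°C.
OAT = ISA + deviation = -6 + (-22.5) = -28.5°C.

-28.5°C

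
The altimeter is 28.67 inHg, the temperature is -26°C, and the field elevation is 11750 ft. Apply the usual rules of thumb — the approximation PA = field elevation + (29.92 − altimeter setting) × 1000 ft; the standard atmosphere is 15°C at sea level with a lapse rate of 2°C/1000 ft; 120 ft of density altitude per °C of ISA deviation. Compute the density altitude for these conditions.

Pressure altitude = 11750 + (29.92 − 28.67) × 1000 = 11750 + (+1250) = 13000 ft.
ISA temperature at 13000 ft = 15 − 2 × (13000/1000) = -11°C.
ISA deviation = -26 − (-11) = -15°C.
Density altitude = 13000 + 120 × (-15) = 11200 ft.

11200 ft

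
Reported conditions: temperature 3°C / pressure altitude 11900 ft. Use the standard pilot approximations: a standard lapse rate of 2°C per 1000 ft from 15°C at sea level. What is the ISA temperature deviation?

ISA temperature at 11900 ft = 15 − 2 × (11900/1000) = -8.8°C.
Deviation = OAT − ISA = 3 − (-8.8) = +11.8°C.

ISA+11.8°C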